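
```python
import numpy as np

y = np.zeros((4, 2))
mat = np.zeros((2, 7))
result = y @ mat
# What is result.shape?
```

(4, 7)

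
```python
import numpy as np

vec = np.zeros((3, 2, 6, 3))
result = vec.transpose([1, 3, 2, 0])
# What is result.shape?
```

(2, 3, 6, 3)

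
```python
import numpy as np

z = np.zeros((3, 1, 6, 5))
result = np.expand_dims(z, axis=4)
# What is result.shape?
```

(3, 1, 6, 5, 1)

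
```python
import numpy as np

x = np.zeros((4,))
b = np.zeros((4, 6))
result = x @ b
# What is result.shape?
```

(6,)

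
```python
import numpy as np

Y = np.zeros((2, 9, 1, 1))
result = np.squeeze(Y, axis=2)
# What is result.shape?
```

(2, 9, 1)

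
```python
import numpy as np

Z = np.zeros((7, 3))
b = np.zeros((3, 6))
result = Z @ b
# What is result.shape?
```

(7, 6)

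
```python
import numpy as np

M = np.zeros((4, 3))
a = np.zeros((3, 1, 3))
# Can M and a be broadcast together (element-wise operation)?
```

Yes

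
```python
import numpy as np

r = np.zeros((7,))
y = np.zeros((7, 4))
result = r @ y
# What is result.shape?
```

(4,)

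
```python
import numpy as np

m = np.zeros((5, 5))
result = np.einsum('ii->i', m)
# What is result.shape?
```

(5,)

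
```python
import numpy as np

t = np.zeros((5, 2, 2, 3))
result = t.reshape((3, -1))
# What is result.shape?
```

(3, 20)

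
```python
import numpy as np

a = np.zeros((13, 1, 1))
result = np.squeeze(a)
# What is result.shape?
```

(13,)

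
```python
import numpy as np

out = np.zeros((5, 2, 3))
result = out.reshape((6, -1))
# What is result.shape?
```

(6, 5)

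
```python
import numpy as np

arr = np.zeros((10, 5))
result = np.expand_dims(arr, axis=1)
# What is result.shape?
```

(10, 1, 5)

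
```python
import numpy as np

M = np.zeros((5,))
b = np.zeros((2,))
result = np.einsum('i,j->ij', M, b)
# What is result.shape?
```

(5, 2)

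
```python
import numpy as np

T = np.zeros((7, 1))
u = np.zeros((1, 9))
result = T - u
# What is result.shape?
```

(7, 9)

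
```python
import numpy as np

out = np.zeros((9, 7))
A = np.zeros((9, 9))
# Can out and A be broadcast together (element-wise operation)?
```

No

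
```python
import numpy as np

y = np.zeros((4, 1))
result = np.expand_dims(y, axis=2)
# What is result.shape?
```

(4, 1, 1)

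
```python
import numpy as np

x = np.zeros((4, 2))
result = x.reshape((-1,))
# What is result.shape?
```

(8,)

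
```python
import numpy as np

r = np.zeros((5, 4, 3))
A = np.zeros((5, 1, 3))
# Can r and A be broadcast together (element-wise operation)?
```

Yes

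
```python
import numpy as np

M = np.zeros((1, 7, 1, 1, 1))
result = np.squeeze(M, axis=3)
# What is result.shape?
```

(1, 7, 1, 1)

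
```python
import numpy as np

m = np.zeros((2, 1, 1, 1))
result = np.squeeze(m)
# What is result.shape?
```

(2,)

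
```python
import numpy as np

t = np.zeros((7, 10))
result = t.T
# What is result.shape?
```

(10, 7)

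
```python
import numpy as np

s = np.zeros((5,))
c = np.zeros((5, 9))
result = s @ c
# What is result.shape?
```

(9,)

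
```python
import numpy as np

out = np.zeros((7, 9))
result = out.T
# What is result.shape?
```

(9, 7)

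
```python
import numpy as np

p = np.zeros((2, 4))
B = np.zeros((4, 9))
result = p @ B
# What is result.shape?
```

(2, 9)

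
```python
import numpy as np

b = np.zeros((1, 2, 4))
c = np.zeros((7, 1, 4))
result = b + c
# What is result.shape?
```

(7, 2, 4)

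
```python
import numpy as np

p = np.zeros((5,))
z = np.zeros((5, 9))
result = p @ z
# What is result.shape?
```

(9,)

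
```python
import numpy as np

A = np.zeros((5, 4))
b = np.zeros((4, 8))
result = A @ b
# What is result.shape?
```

(5, 8)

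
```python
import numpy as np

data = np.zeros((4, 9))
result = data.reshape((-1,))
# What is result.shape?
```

(36,)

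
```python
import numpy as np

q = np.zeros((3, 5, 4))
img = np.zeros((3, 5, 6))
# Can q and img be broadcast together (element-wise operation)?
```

No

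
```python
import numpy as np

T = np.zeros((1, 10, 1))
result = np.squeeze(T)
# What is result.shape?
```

(10,)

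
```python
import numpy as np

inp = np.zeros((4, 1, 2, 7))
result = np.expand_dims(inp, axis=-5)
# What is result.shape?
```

(1, 4, 1, 2, 7)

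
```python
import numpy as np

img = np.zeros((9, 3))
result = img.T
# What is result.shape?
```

(3, 9)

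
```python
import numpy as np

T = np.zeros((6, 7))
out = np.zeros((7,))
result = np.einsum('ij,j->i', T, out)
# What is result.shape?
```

(6,)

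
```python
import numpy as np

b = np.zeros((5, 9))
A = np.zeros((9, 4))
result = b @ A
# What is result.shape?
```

(5, 4)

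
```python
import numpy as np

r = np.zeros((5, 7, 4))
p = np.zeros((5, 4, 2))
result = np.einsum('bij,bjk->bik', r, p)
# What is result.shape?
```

(5, 7, 2)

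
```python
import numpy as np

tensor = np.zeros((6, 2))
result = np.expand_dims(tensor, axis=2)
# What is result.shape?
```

(6, 2, 1)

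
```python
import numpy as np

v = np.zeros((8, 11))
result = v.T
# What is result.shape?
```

(11, 8)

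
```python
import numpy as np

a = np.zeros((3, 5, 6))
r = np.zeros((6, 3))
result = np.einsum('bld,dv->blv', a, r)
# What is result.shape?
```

(3, 5, 3)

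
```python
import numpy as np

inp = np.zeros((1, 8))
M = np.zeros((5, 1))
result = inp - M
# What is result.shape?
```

(5, 8)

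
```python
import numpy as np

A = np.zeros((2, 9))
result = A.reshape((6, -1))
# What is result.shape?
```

(6, 3)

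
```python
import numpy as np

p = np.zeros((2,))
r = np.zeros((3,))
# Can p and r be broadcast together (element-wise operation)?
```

No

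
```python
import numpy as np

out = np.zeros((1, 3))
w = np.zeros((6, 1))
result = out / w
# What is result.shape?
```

(6, 3)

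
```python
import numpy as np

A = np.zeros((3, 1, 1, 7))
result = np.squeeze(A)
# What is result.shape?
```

(3, 7)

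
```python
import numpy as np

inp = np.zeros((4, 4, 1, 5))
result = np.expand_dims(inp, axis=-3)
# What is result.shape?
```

(4, 4, 1, 1, 5)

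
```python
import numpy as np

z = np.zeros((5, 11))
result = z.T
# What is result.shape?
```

(11, 5)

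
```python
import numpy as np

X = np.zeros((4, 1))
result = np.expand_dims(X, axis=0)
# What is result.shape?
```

(1, 4, 1)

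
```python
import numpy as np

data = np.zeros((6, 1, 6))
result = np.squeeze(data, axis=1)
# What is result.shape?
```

(6, 6)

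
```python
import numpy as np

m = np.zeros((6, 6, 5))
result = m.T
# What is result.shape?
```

(5, 6, 6)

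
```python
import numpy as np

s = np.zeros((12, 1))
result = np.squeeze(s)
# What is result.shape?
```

(12,)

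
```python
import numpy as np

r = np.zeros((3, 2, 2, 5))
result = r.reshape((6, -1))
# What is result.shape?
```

(6, 10)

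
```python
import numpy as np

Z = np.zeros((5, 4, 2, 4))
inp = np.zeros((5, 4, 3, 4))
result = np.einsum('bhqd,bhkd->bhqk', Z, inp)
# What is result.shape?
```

(5, 4, 2, 3)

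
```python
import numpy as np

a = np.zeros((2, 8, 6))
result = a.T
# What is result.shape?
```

(6, 8, 2)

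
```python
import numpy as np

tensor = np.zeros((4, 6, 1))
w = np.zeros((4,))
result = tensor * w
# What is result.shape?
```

(4, 6, 4)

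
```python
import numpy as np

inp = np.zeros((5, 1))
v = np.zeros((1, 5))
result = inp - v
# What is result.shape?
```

(5, 5)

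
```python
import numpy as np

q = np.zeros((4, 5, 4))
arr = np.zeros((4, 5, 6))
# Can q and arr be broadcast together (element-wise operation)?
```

No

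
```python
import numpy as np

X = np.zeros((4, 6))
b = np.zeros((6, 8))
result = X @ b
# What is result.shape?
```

(4, 8)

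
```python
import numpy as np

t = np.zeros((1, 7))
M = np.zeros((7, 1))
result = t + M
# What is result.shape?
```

(7, 7)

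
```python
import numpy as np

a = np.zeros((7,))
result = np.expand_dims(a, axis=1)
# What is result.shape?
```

(7, 1)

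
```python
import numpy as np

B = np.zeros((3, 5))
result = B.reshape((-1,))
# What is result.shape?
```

(15,)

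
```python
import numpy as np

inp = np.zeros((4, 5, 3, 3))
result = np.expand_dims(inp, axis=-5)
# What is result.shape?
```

(1, 4, 5, 3, 3)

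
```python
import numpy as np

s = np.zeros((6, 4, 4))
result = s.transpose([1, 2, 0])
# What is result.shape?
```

(4, 4, 6)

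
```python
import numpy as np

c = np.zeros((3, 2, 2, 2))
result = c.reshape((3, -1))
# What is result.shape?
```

(3, 8)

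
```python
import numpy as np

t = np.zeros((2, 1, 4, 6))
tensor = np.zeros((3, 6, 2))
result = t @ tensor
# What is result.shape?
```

(2, 3, 4, 2)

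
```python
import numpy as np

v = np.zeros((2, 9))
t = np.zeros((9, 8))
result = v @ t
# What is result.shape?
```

(2, 8)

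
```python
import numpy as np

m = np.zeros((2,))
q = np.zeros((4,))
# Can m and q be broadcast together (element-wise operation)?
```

No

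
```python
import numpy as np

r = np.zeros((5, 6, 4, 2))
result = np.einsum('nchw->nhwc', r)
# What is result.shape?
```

(5, 4, 2, 6)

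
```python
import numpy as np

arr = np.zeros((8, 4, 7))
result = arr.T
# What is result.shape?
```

(7, 4, 8)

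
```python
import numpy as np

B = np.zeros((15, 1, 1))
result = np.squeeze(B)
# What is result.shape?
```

(15,)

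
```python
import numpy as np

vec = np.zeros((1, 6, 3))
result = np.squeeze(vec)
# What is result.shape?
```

(6, 3)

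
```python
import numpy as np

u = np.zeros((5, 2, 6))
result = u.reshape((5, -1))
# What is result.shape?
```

(5, 12)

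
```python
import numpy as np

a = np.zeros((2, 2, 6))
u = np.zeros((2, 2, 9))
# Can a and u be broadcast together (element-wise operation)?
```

No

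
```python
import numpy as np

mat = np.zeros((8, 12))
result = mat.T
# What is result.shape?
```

(12, 8)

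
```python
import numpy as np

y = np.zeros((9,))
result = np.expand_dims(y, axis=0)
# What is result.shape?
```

(1, 9)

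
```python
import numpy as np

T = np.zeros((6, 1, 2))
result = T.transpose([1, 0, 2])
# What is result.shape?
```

(1, 6, 2)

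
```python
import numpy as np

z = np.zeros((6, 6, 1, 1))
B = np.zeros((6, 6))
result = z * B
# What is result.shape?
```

(6, 6, 6, 6)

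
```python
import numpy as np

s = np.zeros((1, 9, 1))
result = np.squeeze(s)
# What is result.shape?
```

(9,)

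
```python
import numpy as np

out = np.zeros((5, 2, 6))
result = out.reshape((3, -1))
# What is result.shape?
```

(3, 20)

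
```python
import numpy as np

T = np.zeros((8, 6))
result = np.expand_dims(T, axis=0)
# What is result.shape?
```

(1, 8, 6)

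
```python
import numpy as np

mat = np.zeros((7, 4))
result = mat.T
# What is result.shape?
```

(4, 7)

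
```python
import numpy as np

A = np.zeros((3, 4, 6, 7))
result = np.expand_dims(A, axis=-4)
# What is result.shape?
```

(3, 1, 4, 6, 7)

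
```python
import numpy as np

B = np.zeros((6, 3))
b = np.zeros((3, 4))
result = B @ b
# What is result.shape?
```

(6, 4)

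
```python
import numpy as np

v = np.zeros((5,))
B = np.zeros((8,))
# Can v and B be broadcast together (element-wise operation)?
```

No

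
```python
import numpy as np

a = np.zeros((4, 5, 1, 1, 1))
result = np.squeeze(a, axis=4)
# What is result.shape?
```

(4, 5, 1, 1)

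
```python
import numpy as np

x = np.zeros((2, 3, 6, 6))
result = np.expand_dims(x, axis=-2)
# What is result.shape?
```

(2, 3, 6, 1, 6)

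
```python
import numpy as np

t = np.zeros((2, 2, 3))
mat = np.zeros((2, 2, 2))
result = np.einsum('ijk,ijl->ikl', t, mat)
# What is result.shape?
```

(2, 3, 2)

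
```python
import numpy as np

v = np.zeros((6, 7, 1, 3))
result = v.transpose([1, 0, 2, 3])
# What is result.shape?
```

(7, 6, 1, 3)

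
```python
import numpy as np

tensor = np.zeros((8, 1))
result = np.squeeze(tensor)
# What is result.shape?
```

(8,)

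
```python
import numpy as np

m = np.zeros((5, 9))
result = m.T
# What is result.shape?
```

(9, 5)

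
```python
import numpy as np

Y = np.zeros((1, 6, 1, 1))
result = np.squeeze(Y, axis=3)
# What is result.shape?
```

(1, 6, 1)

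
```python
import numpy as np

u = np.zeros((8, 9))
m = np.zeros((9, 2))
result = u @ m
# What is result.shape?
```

(8, 2)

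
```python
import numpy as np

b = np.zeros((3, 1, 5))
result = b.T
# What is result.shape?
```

(5, 1, 3)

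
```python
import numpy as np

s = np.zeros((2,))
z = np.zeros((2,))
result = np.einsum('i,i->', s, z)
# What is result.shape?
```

()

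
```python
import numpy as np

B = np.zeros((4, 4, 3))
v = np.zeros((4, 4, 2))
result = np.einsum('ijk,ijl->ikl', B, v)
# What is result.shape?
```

(4, 3, 2)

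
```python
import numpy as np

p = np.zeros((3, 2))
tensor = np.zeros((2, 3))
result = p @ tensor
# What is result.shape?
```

(3, 3)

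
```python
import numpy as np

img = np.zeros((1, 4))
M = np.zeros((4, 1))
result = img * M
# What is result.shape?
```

(4, 4)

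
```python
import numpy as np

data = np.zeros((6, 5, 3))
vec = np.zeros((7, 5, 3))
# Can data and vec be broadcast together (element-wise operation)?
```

No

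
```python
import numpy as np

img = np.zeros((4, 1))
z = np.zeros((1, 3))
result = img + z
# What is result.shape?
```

(4, 3)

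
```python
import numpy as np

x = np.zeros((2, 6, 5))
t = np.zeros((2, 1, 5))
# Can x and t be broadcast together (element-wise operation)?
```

Yes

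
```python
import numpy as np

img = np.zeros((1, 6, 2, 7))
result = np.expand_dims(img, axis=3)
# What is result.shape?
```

(1, 6, 2, 1, 7)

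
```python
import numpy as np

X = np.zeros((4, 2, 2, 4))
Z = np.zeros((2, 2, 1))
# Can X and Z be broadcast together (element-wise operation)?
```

Yes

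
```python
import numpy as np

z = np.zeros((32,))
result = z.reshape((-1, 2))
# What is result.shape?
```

(16, 2)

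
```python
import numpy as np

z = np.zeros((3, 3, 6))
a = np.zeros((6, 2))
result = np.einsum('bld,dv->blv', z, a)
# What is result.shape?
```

(3, 3, 2)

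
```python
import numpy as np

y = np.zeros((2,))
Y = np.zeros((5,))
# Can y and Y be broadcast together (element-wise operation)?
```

No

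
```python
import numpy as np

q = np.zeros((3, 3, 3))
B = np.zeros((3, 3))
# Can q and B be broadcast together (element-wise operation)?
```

Yes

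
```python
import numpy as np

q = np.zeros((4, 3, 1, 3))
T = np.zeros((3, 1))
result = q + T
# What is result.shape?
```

(4, 3, 3, 3)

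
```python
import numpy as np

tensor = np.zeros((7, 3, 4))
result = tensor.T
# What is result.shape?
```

(4, 3, 7)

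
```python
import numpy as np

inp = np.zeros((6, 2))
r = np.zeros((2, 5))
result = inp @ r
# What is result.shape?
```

(6, 5)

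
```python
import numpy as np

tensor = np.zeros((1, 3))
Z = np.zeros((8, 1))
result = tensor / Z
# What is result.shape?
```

(8, 3)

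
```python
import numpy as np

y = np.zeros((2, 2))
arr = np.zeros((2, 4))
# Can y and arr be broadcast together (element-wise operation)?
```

No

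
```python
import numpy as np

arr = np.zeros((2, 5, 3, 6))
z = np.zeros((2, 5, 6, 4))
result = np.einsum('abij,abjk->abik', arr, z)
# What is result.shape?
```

(2, 5, 3, 4)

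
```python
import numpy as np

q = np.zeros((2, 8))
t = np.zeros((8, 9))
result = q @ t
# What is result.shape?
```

(2, 9)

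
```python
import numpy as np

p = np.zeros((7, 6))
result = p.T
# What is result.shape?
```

(6, 7)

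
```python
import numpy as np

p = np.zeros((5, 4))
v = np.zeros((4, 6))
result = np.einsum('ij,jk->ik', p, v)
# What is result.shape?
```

(5, 6)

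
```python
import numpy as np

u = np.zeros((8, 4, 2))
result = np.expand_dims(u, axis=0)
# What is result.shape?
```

(1, 8, 4, 2)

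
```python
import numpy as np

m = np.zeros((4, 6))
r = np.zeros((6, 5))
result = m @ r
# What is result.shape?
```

(4, 5)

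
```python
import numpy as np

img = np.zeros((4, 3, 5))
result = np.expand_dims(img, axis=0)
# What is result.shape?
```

(1, 4, 3, 5)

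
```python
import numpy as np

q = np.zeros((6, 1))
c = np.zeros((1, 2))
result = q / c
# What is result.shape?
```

(6, 2)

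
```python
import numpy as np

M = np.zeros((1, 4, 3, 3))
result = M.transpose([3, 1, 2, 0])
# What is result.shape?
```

(3, 4, 3, 1)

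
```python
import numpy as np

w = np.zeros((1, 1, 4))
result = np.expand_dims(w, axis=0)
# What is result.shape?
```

(1, 1, 1, 4)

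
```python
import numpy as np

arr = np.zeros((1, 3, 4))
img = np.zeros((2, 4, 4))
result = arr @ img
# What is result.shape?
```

(2, 3, 4)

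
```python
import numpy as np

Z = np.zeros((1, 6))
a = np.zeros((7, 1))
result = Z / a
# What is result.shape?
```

(7, 6)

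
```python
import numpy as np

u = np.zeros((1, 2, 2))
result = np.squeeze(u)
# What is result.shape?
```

(2, 2)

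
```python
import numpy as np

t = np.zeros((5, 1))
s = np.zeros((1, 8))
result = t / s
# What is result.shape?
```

(5, 8)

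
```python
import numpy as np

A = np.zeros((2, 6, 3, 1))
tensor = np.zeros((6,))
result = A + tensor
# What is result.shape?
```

(2, 6, 3, 6)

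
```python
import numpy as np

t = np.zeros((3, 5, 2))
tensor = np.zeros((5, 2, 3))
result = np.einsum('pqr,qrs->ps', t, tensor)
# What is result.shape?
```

(3, 3)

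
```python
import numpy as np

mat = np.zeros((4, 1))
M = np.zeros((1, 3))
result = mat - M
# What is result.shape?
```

(4, 3)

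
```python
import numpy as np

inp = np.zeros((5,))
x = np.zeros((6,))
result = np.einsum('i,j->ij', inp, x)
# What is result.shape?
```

(5, 6)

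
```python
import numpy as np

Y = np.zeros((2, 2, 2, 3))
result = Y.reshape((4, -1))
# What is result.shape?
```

(4, 6)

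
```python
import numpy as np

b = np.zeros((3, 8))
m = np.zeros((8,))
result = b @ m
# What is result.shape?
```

(3,)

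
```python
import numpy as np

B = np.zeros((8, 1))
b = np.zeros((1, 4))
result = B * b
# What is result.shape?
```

(8, 4)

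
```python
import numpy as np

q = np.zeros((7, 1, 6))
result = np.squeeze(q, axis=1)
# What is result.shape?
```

(7, 6)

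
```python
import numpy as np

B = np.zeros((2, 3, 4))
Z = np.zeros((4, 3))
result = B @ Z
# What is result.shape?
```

(2, 3, 3)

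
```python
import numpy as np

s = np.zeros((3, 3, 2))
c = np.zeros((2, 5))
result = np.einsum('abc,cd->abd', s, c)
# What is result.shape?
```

(3, 3, 5)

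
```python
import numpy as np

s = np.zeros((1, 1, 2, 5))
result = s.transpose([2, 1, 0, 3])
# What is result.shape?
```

(2, 1, 1, 5)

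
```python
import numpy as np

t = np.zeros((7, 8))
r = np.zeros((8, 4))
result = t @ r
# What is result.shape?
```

(7, 4)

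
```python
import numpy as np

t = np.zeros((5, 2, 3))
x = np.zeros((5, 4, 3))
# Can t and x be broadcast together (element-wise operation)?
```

No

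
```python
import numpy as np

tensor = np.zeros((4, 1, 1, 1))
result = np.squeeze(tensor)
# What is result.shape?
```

(4,)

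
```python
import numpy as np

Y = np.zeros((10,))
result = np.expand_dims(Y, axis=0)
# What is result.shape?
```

(1, 10)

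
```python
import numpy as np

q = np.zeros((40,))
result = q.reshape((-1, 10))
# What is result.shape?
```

(4, 10)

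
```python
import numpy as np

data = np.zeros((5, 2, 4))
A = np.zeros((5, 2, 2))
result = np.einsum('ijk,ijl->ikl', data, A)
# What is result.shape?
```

(5, 4, 2)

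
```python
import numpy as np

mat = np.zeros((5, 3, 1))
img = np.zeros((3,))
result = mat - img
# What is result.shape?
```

(5, 3, 3)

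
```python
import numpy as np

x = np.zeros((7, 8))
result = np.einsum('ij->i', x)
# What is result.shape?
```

(7,)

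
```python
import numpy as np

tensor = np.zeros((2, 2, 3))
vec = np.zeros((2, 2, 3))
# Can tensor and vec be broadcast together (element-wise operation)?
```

Yes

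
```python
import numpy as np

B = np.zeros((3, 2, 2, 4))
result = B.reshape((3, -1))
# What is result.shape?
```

(3, 16)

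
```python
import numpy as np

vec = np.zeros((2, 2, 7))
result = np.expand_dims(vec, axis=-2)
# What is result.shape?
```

(2, 2, 1, 7)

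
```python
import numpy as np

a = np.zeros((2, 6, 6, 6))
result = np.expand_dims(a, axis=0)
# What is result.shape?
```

(1, 2, 6, 6, 6)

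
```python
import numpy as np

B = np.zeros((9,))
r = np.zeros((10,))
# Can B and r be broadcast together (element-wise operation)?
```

No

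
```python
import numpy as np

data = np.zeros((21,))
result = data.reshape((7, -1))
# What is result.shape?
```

(7, 3)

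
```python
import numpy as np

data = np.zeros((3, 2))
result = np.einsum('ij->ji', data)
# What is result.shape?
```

(2, 3)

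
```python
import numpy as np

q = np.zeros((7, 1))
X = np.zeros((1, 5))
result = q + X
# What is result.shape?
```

(7, 5)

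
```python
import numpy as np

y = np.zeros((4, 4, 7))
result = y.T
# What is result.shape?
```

(7, 4, 4)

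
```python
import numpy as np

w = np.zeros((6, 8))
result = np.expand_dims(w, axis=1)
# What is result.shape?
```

(6, 1, 8)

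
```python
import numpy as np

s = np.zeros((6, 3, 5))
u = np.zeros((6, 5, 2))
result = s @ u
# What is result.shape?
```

(6, 3, 2)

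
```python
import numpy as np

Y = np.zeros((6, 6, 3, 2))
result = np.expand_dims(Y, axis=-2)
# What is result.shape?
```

(6, 6, 3, 1, 2)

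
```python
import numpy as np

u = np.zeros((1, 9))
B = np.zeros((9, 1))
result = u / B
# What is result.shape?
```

(9, 9)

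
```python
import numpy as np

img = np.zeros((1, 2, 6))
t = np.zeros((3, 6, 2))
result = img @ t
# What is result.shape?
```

(3, 2, 2)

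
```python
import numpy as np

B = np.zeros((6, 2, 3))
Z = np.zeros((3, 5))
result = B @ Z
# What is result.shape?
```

(6, 2, 5)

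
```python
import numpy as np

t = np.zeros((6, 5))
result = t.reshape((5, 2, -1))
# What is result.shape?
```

(5, 2, 3)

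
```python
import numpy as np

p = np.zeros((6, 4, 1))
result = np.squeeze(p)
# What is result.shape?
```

(6, 4)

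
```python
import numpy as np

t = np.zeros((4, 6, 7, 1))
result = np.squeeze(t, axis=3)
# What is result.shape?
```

(4, 6, 7)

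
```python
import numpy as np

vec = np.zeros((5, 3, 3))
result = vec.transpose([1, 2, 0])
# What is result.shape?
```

(3, 3, 5)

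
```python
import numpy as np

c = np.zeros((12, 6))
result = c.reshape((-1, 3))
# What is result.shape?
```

(24, 3)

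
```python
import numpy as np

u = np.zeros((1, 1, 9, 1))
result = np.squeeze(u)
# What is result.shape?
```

(9,)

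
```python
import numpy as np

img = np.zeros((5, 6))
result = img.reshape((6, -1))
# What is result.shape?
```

(6, 5)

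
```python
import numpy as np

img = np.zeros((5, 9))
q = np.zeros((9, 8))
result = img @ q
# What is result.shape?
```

(5, 8)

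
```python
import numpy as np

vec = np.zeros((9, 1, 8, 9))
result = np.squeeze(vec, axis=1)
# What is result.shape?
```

(9, 8, 9)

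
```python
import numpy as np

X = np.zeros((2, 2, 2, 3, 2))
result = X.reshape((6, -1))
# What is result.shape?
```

(6, 8)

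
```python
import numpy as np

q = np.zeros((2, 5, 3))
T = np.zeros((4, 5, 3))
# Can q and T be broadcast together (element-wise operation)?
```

No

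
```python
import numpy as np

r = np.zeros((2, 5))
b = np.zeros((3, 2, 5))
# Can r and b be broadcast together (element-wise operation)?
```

Yes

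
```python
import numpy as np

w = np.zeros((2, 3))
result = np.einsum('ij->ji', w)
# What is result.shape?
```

(3, 2)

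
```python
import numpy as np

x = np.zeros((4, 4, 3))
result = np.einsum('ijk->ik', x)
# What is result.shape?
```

(4, 3)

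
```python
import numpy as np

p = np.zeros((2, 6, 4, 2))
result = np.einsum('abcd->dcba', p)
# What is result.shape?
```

(2, 4, 6, 2)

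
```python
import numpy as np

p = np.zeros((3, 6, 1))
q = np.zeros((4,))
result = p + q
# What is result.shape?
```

(3, 6, 4)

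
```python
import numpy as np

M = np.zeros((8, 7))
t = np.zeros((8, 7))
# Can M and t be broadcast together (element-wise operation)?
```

Yes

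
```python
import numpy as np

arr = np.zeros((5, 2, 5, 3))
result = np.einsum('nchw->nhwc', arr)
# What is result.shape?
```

(5, 5, 3, 2)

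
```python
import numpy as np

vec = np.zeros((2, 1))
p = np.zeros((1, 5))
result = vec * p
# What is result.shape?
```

(2, 5)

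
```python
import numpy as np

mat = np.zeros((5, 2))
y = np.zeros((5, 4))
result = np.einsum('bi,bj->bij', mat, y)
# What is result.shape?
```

(5, 2, 4)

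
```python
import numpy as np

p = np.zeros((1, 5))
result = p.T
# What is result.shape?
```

(5, 1)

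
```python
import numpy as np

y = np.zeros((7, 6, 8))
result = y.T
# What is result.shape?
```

(8, 6, 7)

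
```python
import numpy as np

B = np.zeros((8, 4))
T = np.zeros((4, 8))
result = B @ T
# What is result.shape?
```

(8, 8)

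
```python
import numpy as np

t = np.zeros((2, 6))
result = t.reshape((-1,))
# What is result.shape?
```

(12,)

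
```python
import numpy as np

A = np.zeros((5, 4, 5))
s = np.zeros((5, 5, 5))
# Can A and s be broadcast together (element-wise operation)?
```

No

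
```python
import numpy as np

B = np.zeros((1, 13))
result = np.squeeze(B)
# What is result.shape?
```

(13,)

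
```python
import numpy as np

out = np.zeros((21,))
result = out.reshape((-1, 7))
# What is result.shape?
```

(3, 7)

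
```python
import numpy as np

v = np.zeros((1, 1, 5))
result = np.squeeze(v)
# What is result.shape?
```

(5,)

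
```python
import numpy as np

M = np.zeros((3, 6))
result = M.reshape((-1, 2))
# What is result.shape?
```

(9, 2)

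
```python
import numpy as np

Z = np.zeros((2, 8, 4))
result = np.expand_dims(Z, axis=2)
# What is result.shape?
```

(2, 8, 1, 4)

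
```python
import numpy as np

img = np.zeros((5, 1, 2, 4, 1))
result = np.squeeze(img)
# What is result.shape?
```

(5, 2, 4)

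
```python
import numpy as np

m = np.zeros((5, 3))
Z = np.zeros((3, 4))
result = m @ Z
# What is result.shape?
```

(5, 4)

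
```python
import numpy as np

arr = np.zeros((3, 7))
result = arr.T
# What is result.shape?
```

(7, 3)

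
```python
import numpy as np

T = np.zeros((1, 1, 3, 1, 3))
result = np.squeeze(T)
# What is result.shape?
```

(3, 3)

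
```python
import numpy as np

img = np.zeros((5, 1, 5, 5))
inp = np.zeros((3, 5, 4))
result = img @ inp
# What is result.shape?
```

(5, 3, 5, 4)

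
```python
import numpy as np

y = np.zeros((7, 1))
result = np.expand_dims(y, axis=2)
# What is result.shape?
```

(7, 1, 1)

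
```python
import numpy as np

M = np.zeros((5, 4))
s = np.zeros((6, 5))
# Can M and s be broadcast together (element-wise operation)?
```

No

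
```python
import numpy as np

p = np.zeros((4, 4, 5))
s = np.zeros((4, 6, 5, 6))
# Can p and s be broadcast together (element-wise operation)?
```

No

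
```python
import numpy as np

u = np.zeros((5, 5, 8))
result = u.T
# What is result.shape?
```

(8, 5, 5)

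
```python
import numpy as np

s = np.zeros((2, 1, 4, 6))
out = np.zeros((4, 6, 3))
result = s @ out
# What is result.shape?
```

(2, 4, 4, 3)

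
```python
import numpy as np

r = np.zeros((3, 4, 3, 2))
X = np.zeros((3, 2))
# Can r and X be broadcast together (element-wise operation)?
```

Yes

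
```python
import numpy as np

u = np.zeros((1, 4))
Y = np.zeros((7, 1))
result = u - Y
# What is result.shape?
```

(7, 4)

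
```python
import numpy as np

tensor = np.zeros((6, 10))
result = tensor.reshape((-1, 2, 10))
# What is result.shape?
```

(3, 2, 10)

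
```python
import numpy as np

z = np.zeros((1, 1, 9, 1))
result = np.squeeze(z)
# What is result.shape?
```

(9,)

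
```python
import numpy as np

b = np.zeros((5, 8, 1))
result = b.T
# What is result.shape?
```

(1, 8, 5)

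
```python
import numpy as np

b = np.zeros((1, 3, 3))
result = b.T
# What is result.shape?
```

(3, 3, 1)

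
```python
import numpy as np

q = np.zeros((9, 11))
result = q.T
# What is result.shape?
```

(11, 9)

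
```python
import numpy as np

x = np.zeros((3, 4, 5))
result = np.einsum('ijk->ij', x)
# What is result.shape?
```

(3, 4)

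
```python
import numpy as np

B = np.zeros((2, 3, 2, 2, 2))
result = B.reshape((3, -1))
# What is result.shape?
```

(3, 16)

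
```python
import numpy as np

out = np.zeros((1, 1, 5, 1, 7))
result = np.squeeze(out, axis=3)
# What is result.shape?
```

(1, 1, 5, 7)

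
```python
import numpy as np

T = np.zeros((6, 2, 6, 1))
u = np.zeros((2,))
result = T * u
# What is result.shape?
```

(6, 2, 6, 2)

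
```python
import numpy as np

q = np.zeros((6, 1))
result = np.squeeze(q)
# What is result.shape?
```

(6,)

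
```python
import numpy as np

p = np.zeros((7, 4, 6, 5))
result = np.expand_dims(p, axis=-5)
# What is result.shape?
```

(1, 7, 4, 6, 5)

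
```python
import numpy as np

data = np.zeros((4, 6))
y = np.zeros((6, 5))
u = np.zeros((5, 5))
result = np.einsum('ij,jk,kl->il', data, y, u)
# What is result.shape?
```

(4, 5)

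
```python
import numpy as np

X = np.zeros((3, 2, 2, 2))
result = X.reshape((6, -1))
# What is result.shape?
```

(6, 4)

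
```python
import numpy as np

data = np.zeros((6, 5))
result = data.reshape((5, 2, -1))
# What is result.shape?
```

(5, 2, 3)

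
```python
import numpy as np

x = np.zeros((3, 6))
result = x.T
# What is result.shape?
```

(6, 3)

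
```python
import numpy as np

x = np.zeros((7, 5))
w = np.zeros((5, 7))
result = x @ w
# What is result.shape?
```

(7, 7)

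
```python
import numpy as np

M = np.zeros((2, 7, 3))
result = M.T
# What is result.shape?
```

(3, 7, 2)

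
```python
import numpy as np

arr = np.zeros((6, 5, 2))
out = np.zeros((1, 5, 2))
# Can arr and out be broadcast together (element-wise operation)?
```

Yes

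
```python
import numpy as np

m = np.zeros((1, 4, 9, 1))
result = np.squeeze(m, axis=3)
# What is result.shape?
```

(1, 4, 9)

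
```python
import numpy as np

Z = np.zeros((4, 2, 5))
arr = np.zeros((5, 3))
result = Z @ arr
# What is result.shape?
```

(4, 2, 3)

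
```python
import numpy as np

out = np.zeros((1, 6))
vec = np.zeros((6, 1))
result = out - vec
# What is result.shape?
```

(6, 6)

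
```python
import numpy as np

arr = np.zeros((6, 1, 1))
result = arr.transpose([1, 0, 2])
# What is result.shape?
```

(1, 6, 1)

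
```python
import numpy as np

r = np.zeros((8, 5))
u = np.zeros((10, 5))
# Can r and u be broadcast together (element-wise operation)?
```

No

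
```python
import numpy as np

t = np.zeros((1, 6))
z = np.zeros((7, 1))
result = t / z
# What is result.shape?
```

(7, 6)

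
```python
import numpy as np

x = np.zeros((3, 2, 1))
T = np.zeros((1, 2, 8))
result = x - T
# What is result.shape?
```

(3, 2, 8)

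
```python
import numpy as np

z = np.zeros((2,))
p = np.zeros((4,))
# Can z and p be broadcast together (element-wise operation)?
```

No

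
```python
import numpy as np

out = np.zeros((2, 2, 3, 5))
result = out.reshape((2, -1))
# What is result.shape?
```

(2, 30)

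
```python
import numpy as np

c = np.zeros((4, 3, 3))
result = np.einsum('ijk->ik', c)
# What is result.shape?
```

(4, 3)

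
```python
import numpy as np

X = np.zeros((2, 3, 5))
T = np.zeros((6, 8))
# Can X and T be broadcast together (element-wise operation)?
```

No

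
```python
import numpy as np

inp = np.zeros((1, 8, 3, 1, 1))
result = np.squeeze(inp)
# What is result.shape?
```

(8, 3)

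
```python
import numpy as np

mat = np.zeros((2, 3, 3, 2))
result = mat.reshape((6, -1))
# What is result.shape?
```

(6, 6)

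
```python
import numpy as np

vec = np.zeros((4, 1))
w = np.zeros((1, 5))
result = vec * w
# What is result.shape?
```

(4, 5)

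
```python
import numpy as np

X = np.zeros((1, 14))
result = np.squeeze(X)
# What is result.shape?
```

(14,)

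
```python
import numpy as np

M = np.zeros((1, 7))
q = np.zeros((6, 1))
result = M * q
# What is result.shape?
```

(6, 7)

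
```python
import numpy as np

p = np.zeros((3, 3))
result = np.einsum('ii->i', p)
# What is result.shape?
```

(3,)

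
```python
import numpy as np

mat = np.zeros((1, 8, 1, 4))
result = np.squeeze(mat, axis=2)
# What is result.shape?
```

(1, 8, 4)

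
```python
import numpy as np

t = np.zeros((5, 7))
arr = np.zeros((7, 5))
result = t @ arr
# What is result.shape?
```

(5, 5)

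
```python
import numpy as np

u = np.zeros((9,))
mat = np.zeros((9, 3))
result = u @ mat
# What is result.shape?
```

(3,)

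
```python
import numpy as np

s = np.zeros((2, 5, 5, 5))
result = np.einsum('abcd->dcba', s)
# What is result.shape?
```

(5, 5, 5, 2)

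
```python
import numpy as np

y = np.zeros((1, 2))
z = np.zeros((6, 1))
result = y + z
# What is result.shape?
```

(6, 2)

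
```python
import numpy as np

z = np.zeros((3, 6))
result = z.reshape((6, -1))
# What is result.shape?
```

(6, 3)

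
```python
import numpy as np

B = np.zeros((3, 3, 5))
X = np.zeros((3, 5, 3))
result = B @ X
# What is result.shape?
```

(3, 3, 3)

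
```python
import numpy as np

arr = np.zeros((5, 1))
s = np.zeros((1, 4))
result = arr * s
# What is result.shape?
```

(5, 4)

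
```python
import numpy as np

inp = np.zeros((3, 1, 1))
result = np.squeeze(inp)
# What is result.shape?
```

(3,)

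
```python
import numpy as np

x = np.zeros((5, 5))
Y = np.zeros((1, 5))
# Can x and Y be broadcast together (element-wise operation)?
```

Yes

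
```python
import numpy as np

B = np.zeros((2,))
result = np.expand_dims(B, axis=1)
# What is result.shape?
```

(2, 1)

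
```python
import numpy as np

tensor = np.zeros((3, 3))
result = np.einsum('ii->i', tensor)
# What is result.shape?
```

(3,)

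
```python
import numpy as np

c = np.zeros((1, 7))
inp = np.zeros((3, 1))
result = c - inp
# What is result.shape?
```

(3, 7)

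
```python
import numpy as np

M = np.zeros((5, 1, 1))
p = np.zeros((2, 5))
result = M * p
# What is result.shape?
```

(5, 2, 5)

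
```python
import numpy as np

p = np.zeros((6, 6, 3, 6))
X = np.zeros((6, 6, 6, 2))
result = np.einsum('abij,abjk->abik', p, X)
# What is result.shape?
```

(6, 6, 3, 2)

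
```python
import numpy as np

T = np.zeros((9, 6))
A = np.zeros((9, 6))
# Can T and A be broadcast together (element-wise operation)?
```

Yes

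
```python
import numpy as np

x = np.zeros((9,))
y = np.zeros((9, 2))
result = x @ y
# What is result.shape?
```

(2,)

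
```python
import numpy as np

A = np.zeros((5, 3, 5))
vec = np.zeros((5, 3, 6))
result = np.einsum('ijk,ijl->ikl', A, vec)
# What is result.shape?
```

(5, 5, 6)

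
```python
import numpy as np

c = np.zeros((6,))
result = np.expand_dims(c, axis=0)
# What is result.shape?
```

(1, 6)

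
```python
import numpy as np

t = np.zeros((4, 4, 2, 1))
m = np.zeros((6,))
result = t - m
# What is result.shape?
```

(4, 4, 2, 6)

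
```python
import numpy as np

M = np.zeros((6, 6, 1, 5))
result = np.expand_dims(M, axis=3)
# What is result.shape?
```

(6, 6, 1, 1, 5)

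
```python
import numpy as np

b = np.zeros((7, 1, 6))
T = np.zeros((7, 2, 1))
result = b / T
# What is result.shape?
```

(7, 2, 6)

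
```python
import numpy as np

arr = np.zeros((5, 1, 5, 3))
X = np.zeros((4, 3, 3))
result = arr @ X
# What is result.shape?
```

(5, 4, 5, 3)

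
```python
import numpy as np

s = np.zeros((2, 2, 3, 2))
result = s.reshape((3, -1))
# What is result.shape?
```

(3, 8)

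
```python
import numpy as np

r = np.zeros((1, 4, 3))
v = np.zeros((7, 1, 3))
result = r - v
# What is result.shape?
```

(7, 4, 3)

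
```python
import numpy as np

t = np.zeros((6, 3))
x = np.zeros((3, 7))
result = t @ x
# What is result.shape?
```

(6, 7)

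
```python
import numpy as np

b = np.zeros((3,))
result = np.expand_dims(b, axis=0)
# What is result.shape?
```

(1, 3)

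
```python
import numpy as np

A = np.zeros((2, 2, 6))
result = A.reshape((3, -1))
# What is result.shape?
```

(3, 8)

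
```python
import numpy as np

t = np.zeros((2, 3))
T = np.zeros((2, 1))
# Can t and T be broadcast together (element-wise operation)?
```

Yes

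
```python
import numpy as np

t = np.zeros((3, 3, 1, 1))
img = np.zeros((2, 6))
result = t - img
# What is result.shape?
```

(3, 3, 2, 6)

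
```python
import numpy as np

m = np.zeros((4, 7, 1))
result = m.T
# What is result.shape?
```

(1, 7, 4)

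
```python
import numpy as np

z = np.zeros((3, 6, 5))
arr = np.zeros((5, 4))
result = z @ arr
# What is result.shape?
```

(3, 6, 4)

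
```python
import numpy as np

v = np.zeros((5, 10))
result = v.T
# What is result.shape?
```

(10, 5)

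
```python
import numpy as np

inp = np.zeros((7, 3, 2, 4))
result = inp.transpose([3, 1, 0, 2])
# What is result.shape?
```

(4, 3, 7, 2)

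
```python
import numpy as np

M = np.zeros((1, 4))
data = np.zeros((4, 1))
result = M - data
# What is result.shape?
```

(4, 4)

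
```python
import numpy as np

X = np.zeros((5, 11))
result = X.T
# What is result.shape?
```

(11, 5)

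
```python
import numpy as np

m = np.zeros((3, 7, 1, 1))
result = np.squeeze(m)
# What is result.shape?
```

(3, 7)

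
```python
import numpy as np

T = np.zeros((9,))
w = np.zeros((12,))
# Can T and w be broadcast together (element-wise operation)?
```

No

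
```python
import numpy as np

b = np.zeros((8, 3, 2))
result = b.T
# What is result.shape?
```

(2, 3, 8)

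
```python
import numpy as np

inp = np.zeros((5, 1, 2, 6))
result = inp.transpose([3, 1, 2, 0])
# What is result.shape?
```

(6, 1, 2, 5)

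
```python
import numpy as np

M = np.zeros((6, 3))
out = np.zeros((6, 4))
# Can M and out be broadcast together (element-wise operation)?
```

No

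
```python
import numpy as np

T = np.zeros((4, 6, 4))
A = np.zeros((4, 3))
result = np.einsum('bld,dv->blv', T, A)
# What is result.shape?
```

(4, 6, 3)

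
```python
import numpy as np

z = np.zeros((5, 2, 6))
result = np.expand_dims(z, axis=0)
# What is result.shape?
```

(1, 5, 2, 6)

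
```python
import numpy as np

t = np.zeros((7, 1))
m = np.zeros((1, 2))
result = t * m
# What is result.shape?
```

(7, 2)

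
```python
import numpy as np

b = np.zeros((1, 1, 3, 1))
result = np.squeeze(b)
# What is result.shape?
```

(3,)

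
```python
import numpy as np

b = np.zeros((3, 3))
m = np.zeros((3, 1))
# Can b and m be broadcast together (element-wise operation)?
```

Yes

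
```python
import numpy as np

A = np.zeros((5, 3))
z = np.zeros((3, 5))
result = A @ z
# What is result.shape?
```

(5, 5)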